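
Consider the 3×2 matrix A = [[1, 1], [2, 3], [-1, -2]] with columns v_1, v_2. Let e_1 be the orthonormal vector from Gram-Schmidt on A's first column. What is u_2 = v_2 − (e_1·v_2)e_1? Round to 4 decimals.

u_2 = (-0.5000, 0.0000, -0.5000)

e_1 = v_1/‖v_1‖ = (1, 2, -1)/2.4495 = (0.4082, 0.8165, -0.4082).
r_{12} = e_1·v_2 = 3.6742.
u_2 = v_2 − 3.6742·e_1 = (-0.5000, 0.0000, -0.5000).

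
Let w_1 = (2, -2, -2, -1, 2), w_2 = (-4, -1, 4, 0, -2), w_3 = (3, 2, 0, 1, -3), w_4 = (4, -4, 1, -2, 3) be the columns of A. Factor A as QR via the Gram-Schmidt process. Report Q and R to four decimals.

Q = [[0.4851, -0.4444, 0.6418, 0.3921], [-0.4851, -0.7360, -0.2629, 0.2276], [-0.4851, 0.4444, 0.2360, 0.7147], [-0.2425, -0.2500, -0.0230, -0.0377], [0.4851, 0.0278, -0.6802, 0.5313]], R = [[4.1231, -4.3656, -1.2127, 5.3358], [0.0000, 4.2357, -3.1386, 2.1942], [0.0000, 0.0000, 3.4174, 1.8603], [0.0000, 0.0000, 0.0000, 3.0421]]

w_1 = (2, -2, -2, -1, 2); ‖w_1‖ = 4.1231, so q_1 = (0.4851, -0.4851, -0.4851, -0.2425, 0.4851).
q_1·w_2 = 0.4851·(-4) + (-0.4851)·(-1) + (-0.4851)·4 + (-0.2425)·0 + 0.4851·(-2) = -4.3656.
u_2 = w_2 + 4.3656·q_1 = (-1.8824, -3.1176, 1.8824, -1.0588, 0.1176).
‖u_2‖ = 4.2357, so q_2 = (-0.4444, -0.7360, 0.4444, -0.2500, 0.0278).
q_1·w_3 = 0.4851·3 + (-0.4851)·2 + (-0.4851)·0 + (-0.2425)·1 + 0.4851·(-3) = -1.2127; q_2·w_3 = (-0.4444)·3 + (-0.7360)·2 + 0.4444·0 + (-0.2500)·1 + 0.0278·(-3) = -3.1386.
u_3 = w_3 + 1.2127·q_1 + 3.1386·q_2 = (2.1934, -0.8984, 0.8066, -0.0787, -2.3246).
‖u_3‖ = 3.4174, so q_3 = (0.6418, -0.2629, 0.2360, -0.0230, -0.6802).
q_1·w_4 = 0.4851·4 + (-0.4851)·(-4) + (-0.4851)·1 + (-0.2425)·(-2) + 0.4851·3 = 5.3358; q_2·w_4 = (-0.4444)·4 + (-0.7360)·(-4) + 0.4444·1 + (-0.2500)·(-2) + 0.0278·3 = 2.1942; q_3·w_4 = 0.6418·4 + (-0.2629)·(-4) + 0.2360·1 + (-0.0230)·(-2) + (-0.6802)·3 = 1.8603.
u_4 = w_4 − 5.3358·q_1 − 2.1942·q_2 − 1.8603·q_3 = (1.1929, 0.6923, 2.1741, -0.1145, 1.6162).
‖u_4‖ = 3.0421, so q_4 = (0.3921, 0.2276, 0.7147, -0.0377, 0.5313).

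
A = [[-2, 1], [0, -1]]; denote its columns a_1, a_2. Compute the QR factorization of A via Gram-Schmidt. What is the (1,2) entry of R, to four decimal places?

q_1 = a_1/‖a_1‖ = (-2, 0)/2.0000 = (-1.0000, 0.0000).
r_{12} = q_1·a_2 = -1.0000.

r_{12} = -1.0000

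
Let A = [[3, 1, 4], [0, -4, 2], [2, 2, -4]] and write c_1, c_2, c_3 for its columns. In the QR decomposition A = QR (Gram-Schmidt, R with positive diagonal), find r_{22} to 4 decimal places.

c_1 = (3, 0, 2); ‖c_1‖ = 3.6056, so e_1 = (0.8321, 0.0000, 0.5547).
e_1·c_2 = 0.8321·1 + 0.0000·(-4) + 0.5547·2 = 1.9415.
u_2 = c_2 − 1.9415·e_1 = (-0.6154, -4.0000, 0.9231).
r_{22} = ‖u_2‖ = 4.1510.

r_{22} = 4.1510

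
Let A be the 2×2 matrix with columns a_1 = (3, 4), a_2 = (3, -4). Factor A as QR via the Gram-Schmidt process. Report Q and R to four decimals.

a_1 = (3, 4); ‖a_1‖ = 5.0000, so q_1 = (0.6000, 0.8000).
q_1·a_2 = 0.6000·3 + 0.8000·(-4) = -1.4000.
u_2 = a_2 + 1.4000·q_1 = (3.8400, -2.8800).
‖u_2‖ = 4.8000, so q_2 = (0.8000, -0.6000).

Q = [[0.6000, 0.8000], [0.8000, -0.6000]], R = [[5.0000, -1.4000], [0.0000, 4.8000]]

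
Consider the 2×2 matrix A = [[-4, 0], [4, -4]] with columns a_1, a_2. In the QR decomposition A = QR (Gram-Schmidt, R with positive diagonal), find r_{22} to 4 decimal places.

a_1 = (-4, 4); ‖a_1‖ = 5.6569, so q_1 = (-0.7071, 0.7071).
q_1·a_2 = (-0.7071)·0 + 0.7071·(-4) = -2.8284.
u_2 = a_2 + 2.8284·q_1 = (-2.0000, -2.0000).
r_{22} = ‖u_2‖ = 2.8284.

r_{22} = 2.8284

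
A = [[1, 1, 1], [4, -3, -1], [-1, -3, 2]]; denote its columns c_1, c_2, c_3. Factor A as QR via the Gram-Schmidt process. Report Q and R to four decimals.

Q = [[0.2357, 0.3675, 0.8996], [0.9428, -0.3110, -0.1200], [-0.2357, -0.8765, 0.4198]], R = [[4.2426, -1.8856, -1.1785], [0.0000, 3.9299, -1.0744], [0.0000, 0.0000, 1.8593]]

q_1 = c_1/‖c_1‖ = (1, 4, -1)/4.2426 = (0.2357, 0.9428, -0.2357).
r_{12} = q_1·c_2 = -1.8856.
u_2 = c_2 + 1.8856·q_1 = (1.4444, -1.2222, -3.4444).
‖u_2‖ = 3.9299, so q_2 = (0.3675, -0.3110, -0.8765).
r_{13} = q_1·c_3 = -1.1785; r_{23} = q_2·c_3 = -1.0744.
u_3 = c_3 + 1.1785·q_1 + 1.0744·q_2 = (1.6727, -0.2230, 0.7806).
‖u_3‖ = 1.8593, so q_3 = (0.8996, -0.1200, 0.4198).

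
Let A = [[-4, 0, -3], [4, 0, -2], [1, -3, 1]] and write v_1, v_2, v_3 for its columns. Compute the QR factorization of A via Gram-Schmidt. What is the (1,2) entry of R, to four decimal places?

v_1 = (-4, 4, 1); ‖v_1‖ = 5.7446, so e_1 = (-0.6963, 0.6963, 0.1741).
r_{12} = e_1·v_2 = -0.5222.

r_{12} = -0.5222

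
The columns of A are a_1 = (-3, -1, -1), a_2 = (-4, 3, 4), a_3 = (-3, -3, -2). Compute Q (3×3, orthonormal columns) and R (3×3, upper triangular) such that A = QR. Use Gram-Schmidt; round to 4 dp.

Q = [[-0.9045, -0.4236, 0.0485], [-0.3015, 0.5551, -0.7752], [-0.3015, 0.7158, 0.6299]], R = [[3.3166, 1.5076, 4.2212], [0.0000, 6.2231, -1.8260], [0.0000, 0.0000, 0.9206]]

a_1 = (-3, -1, -1); ‖a_1‖ = 3.3166, so q_1 = (-0.9045, -0.3015, -0.3015).
q_1·a_2 = (-0.9045)·(-4) + (-0.3015)·3 + (-0.3015)·4 = 1.5076.
u_2 = a_2 − 1.5076·q_1 = (-2.6364, 3.4545, 4.4545).
‖u_2‖ = 6.2231, so q_2 = (-0.4236, 0.5551, 0.7158).
q_1·a_3 = (-0.9045)·(-3) + (-0.3015)·(-3) + (-0.3015)·(-2) = 4.2212; q_2·a_3 = (-0.4236)·(-3) + 0.5551·(-3) + 0.7158·(-2) = -1.8260.
u_3 = a_3 − 4.2212·q_1 + 1.8260·q_2 = (0.0446, -0.7136, 0.5798).
‖u_3‖ = 0.9206, so q_3 = (0.0485, -0.7752, 0.6299).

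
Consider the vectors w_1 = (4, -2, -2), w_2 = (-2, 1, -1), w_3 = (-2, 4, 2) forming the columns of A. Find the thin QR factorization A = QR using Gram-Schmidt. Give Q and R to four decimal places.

Q = [[0.8165, -0.3651, 0.4472], [-0.4082, 0.1826, 0.8944], [-0.4082, -0.9129, 0.0000]], R = [[4.8990, -1.6330, -4.0825], [0.0000, 1.8257, -0.3651], [0.0000, 0.0000, 2.6833]]

w_1 = (4, -2, -2); ‖w_1‖ = 4.8990, so q_1 = (0.8165, -0.4082, -0.4082).
q_1·w_2 = 0.8165·(-2) + (-0.4082)·1 + (-0.4082)·(-1) = -1.6330.
u_2 = w_2 + 1.6330·q_1 = (-0.6667, 0.3333, -1.6667).
‖u_2‖ = 1.8257, so q_2 = (-0.3651, 0.1826, -0.9129).
q_1·w_3 = 0.8165·(-2) + (-0.4082)·4 + (-0.4082)·2 = -4.0825; q_2·w_3 = (-0.3651)·(-2) + 0.1826·4 + (-0.9129)·2 = -0.3651.
u_3 = w_3 + 4.0825·q_1 + 0.3651·q_2 = (1.2000, 2.4000, 0.0000).
‖u_3‖ = 2.6833, so q_3 = (0.4472, 0.8944, 0.0000).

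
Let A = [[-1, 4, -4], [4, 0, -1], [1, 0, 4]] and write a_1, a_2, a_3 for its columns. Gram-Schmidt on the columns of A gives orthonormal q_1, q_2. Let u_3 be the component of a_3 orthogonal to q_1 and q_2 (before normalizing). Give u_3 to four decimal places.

a_1 = (-1, 4, 1); ‖a_1‖ = 4.2426, so q_1 = (-0.2357, 0.9428, 0.2357).
q_1·a_2 = (-0.2357)·4 + 0.9428·0 + 0.2357·0 = -0.9428.
u_2 = a_2 + 0.9428·q_1 = (3.7778, 0.8889, 0.2222).
‖u_2‖ = 3.8873, so q_2 = (0.9718, 0.2287, 0.0572).
q_1·a_3 = (-0.2357)·(-4) + 0.9428·(-1) + 0.2357·4 = 0.9428; q_2·a_3 = 0.9718·(-4) + 0.2287·(-1) + 0.0572·4 = -3.8873.
u_3 = a_3 − 0.9428·q_1 + 3.8873·q_2 = (0.0000, -1.0000, 4.0000).

u_3 = (0.0000, -1.0000, 4.0000)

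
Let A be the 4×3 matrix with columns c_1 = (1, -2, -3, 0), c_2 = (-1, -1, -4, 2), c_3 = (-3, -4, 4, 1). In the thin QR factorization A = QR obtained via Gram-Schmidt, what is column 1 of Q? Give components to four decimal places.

c_1 = (1, -2, -3, 0); ‖c_1‖ = 3.7417, so e_1 = (0.2673, -0.5345, -0.8018, 0.0000).

e_1 = (0.2673, -0.5345, -0.8018, 0.0000)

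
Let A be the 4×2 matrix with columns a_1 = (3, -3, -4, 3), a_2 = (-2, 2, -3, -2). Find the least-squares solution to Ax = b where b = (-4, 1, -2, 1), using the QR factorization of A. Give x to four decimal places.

a_1 = (3, -3, -4, 3); ‖a_1‖ = 6.5574, so q_1 = (0.4575, -0.4575, -0.6100, 0.4575).
q_1·a_2 = 0.4575·(-2) + (-0.4575)·2 + (-0.6100)·(-3) + 0.4575·(-2) = -0.9150.
u_2 = a_2 + 0.9150·q_1 = (-1.5814, 1.5814, -3.5581, -1.5814).
‖u_2‖ = 4.4903, so q_2 = (-0.3522, 0.3522, -0.7924, -0.3522).
Qᵀb = (-0.6100, 2.9935).
Back-substitute: x_2 = 2.9935/4.4903 = 0.6667.
x_1 = (-0.6100 + 0.9150·0.6667)/6.5574 = 0.0000.

x = (0.0000, 0.6667)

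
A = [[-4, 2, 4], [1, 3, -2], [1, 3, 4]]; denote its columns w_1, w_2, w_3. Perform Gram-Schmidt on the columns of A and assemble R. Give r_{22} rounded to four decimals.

r_{22} = 4.6667

w_1 = (-4, 1, 1); ‖w_1‖ = 4.2426, so e_1 = (-0.9428, 0.2357, 0.2357).
e_1·w_2 = (-0.9428)·2 + 0.2357·3 + 0.2357·3 = -0.4714.
u_2 = w_2 + 0.4714·e_1 = (1.5556, 3.1111, 3.1111).
r_{22} = ‖u_2‖ = 4.6667.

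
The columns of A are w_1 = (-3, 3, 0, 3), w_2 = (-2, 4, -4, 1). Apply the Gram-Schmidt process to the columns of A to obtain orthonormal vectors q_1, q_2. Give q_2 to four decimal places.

q_1 = w_1/‖w_1‖ = (-3, 3, 0, 3)/5.1962 = (-0.5774, 0.5774, 0.0000, 0.5774).
r_{12} = q_1·w_2 = 4.0415.
u_2 = w_2 − 4.0415·q_1 = (0.3333, 1.6667, -4.0000, -1.3333).
‖u_2‖ = 4.5461, so q_2 = (0.0733, 0.3666, -0.8799, -0.2933).

q_2 = (0.0733, 0.3666, -0.8799, -0.2933)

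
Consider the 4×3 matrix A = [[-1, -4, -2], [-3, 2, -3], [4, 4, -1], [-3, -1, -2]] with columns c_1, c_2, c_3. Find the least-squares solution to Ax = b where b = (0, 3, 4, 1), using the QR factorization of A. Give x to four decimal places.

q_1 = c_1/‖c_1‖ = (-1, -3, 4, -3)/5.9161 = (-0.1690, -0.5071, 0.6761, -0.5071).
r_{12} = q_1·c_2 = 2.8735.
u_2 = c_2 − 2.8735·q_1 = (-3.5143, 3.4571, 2.0571, 0.4571).
‖u_2‖ = 5.3612, so q_2 = (-0.6555, 0.6448, 0.3837, 0.0853).
r_{13} = q_1·c_3 = 2.1974; r_{23} = q_2·c_3 = -1.1778.
u_3 = c_3 − 2.1974·q_1 + 1.1778·q_2 = (-2.4006, -1.1262, -2.0338, -0.7853).
‖u_3‖ = 3.4328, so q_3 = (-0.6993, -0.3281, -0.5925, -0.2288).
Qᵀb = (0.6761, 3.5546, -3.5828).
Back-substitute: x_3 = -3.5828/3.4328 = -1.0437.
x_2 = (3.5546 + 1.1778·(-1.0437))/5.3612 = 0.4337.
x_1 = (0.6761 − 2.8735·0.4337 − 2.1974·(-1.0437))/5.9161 = 0.2913.

x = (0.2913, 0.4337, -1.0437)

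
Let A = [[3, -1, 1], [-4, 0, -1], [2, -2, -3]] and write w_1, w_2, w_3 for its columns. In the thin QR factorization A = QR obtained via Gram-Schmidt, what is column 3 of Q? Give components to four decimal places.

w_1 = (3, -4, 2); ‖w_1‖ = 5.3852, so e_1 = (0.5571, -0.7428, 0.3714).
e_1·w_2 = 0.5571·(-1) + (-0.7428)·0 + 0.3714·(-2) = -1.2999.
u_2 = w_2 + 1.2999·e_1 = (-0.2759, -0.9655, -1.5172).
‖u_2‖ = 1.8194, so e_2 = (-0.1516, -0.5307, -0.8339).
e_1·w_3 = 0.5571·1 + (-0.7428)·(-1) + 0.3714·(-3) = 0.1857; e_2·w_3 = (-0.1516)·1 + (-0.5307)·(-1) + (-0.8339)·(-3) = 2.8808.
u_3 = w_3 − 0.1857·e_1 − 2.8808·e_2 = (1.3333, 0.6667, -0.6667).
‖u_3‖ = 1.6330, so e_3 = (0.8165, 0.4082, -0.4082).

e_3 = (0.8165, 0.4082, -0.4082)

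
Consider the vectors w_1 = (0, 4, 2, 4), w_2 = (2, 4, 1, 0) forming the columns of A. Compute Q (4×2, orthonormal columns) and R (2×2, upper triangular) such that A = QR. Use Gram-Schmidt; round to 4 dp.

w_1 = (0, 4, 2, 4); ‖w_1‖ = 6.0000, so e_1 = (0.0000, 0.6667, 0.3333, 0.6667).
e_1·w_2 = 0.0000·2 + 0.6667·4 + 0.3333·1 + 0.6667·0 = 3.0000.
u_2 = w_2 − 3.0000·e_1 = (2.0000, 2.0000, 0.0000, -2.0000).
‖u_2‖ = 3.4641, so e_2 = (0.5774, 0.5774, 0.0000, -0.5774).

Q = [[0.0000, 0.5774], [0.6667, 0.5774], [0.3333, 0.0000], [0.6667, -0.5774]], R = [[6.0000, 3.0000], [0.0000, 3.4641]]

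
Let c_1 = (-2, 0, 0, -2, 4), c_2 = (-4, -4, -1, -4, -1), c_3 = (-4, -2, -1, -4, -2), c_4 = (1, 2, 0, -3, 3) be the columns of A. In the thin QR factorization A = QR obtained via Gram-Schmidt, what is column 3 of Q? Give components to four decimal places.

e_3 = (-0.3475, 0.7965, -0.0586, -0.3475, -0.3475)

c_1 = (-2, 0, 0, -2, 4); ‖c_1‖ = 4.8990, so e_1 = (-0.4082, 0.0000, 0.0000, -0.4082, 0.8165).
e_1·c_2 = (-0.4082)·(-4) + 0.0000·(-4) + 0.0000·(-1) + (-0.4082)·(-4) + 0.8165·(-1) = 2.4495.
u_2 = c_2 − 2.4495·e_1 = (-3.0000, -4.0000, -1.0000, -3.0000, -3.0000).
‖u_2‖ = 6.6332, so e_2 = (-0.4523, -0.6030, -0.1508, -0.4523, -0.4523).
e_1·c_3 = (-0.4082)·(-4) + 0.0000·(-2) + 0.0000·(-1) + (-0.4082)·(-4) + 0.8165·(-2) = 1.6330; e_2·c_3 = (-0.4523)·(-4) + (-0.6030)·(-2) + (-0.1508)·(-1) + (-0.4523)·(-4) + (-0.4523)·(-2) = 5.8795.
u_3 = c_3 − 1.6330·e_1 − 5.8795·e_2 = (-0.6742, 1.5455, -0.1136, -0.6742, -0.6742).
‖u_3‖ = 1.9404, so e_3 = (-0.3475, 0.7965, -0.0586, -0.3475, -0.3475).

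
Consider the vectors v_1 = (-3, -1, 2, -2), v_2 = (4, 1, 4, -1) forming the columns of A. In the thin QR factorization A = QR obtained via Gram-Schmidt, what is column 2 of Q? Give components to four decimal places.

v_1 = (-3, -1, 2, -2); ‖v_1‖ = 4.2426, so e_1 = (-0.7071, -0.2357, 0.4714, -0.4714).
e_1·v_2 = (-0.7071)·4 + (-0.2357)·1 + 0.4714·4 + (-0.4714)·(-1) = -0.7071.
u_2 = v_2 + 0.7071·e_1 = (3.5000, 0.8333, 4.3333, -1.3333).
‖u_2‖ = 5.7879, so e_2 = (0.6047, 0.1440, 0.7487, -0.2304).

e_2 = (0.6047, 0.1440, 0.7487, -0.2304)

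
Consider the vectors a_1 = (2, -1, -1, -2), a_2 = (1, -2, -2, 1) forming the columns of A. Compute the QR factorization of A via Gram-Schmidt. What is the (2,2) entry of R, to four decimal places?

r_{22} = 2.8983

e_1 = a_1/‖a_1‖ = (2, -1, -1, -2)/3.1623 = (0.6325, -0.3162, -0.3162, -0.6325).
r_{12} = e_1·a_2 = 1.2649.
u_2 = a_2 − 1.2649·e_1 = (0.2000, -1.6000, -1.6000, 1.8000).
r_{22} = ‖u_2‖ = 2.8983.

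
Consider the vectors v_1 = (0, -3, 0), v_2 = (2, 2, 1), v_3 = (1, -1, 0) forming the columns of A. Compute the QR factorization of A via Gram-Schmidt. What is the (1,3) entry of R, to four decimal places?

r_{13} = 1.0000

e_1 = v_1/‖v_1‖ = (0, -3, 0)/3.0000 = (0.0000, -1.0000, 0.0000).
r_{13} = e_1·v_3 = 1.0000.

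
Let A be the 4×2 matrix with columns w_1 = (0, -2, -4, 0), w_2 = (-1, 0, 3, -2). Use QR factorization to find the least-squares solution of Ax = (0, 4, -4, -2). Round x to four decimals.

x = (0.1176, -0.4706)

w_1 = (0, -2, -4, 0); ‖w_1‖ = 4.4721, so q_1 = (0.0000, -0.4472, -0.8944, 0.0000).
q_1·w_2 = 0.0000·(-1) + (-0.4472)·0 + (-0.8944)·3 + 0.0000·(-2) = -2.6833.
u_2 = w_2 + 2.6833·q_1 = (-1.0000, -1.2000, 0.6000, -2.0000).
‖u_2‖ = 2.6077, so q_2 = (-0.3835, -0.4602, 0.2301, -0.7670).
Qᵀb = (1.7889, -1.2271).
Back-substitute: x_2 = -1.2271/2.6077 = -0.4706.
x_1 = (1.7889 + 2.6833·(-0.4706))/4.4721 = 0.1176.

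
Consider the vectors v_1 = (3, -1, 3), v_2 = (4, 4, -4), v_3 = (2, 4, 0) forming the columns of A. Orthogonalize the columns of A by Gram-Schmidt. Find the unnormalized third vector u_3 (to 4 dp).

v_1 = (3, -1, 3); ‖v_1‖ = 4.3589, so e_1 = (0.6882, -0.2294, 0.6882).
e_1·v_2 = 0.6882·4 + (-0.2294)·4 + 0.6882·(-4) = -0.9177.
u_2 = v_2 + 0.9177·e_1 = (4.6316, 3.7895, -3.3684).
‖u_2‖ = 6.8672, so e_2 = (0.6745, 0.5518, -0.4905).
e_1·v_3 = 0.6882·2 + (-0.2294)·4 + 0.6882·0 = 0.4588; e_2·v_3 = 0.6745·2 + 0.5518·4 + (-0.4905)·0 = 3.5562.
u_3 = v_3 − 0.4588·e_1 − 3.5562·e_2 = (-0.7143, 2.1429, 1.4286).

u_3 = (-0.7143, 2.1429, 1.4286)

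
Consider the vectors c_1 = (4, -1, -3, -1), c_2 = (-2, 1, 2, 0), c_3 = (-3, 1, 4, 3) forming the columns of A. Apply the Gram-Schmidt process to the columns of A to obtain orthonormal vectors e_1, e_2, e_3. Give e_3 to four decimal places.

e_3 = (0.5685, 0.1421, 0.4975, 0.6396)

c_1 = (4, -1, -3, -1); ‖c_1‖ = 5.1962, so e_1 = (0.7698, -0.1925, -0.5774, -0.1925).
e_1·c_2 = 0.7698·(-2) + (-0.1925)·1 + (-0.5774)·2 + (-0.1925)·0 = -2.8868.
u_2 = c_2 + 2.8868·e_1 = (0.2222, 0.4444, 0.3333, -0.5556).
‖u_2‖ = 0.8165, so e_2 = (0.2722, 0.5443, 0.4082, -0.6804).
e_1·c_3 = 0.7698·(-3) + (-0.1925)·1 + (-0.5774)·4 + (-0.1925)·3 = -5.3886; e_2·c_3 = 0.2722·(-3) + 0.5443·1 + 0.4082·4 + (-0.6804)·3 = -0.6804.
u_3 = c_3 + 5.3886·e_1 + 0.6804·e_2 = (1.3333, 0.3333, 1.1667, 1.5000).
‖u_3‖ = 2.3452, so e_3 = (0.5685, 0.1421, 0.4975, 0.6396).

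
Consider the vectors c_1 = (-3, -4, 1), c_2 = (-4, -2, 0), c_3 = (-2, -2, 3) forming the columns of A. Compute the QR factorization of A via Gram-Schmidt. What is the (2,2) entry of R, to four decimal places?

r_{22} = 2.1483

q_1 = c_1/‖c_1‖ = (-3, -4, 1)/5.0990 = (-0.5883, -0.7845, 0.1961).
r_{12} = q_1·c_2 = 3.9223.
u_2 = c_2 − 3.9223·q_1 = (-1.6923, 1.0769, -0.7692).
r_{22} = ‖u_2‖ = 2.1483.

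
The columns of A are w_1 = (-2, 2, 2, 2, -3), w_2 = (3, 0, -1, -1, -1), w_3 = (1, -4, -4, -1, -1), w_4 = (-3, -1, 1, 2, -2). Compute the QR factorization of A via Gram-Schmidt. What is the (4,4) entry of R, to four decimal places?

r_{44} = 0.9534

e_1 = w_1/‖w_1‖ = (-2, 2, 2, 2, -3)/5.0000 = (-0.4000, 0.4000, 0.4000, 0.4000, -0.6000).
r_{12} = e_1·w_2 = -1.4000.
u_2 = w_2 + 1.4000·e_1 = (2.4400, 0.5600, -0.4400, -0.4400, -1.8400).
‖u_2‖ = 3.1686, so e_2 = (0.7701, 0.1767, -0.1389, -0.1389, -0.5807).
r_{13} = e_1·w_3 = -3.4000; r_{23} = e_2·w_3 = 1.3381.
u_3 = w_3 + 3.4000·e_1 − 1.3381·e_2 = (-1.3904, -2.8765, -2.4542, 0.5458, -2.2629).
‖u_3‖ = 4.6529, so e_3 = (-0.2988, -0.6182, -0.5275, 0.1173, -0.4864).
r_{14} = e_1·w_4 = 3.2000; r_{24} = e_2·w_4 = -1.7421; r_{34} = e_3·w_4 = 2.1946.
u_4 = w_4 − 3.2000·e_1 + 1.7421·e_2 − 2.1946·e_3 = (0.2773, -0.6154, 0.6356, 0.2206, -0.0243).
r_{44} = ‖u_4‖ = 0.9534.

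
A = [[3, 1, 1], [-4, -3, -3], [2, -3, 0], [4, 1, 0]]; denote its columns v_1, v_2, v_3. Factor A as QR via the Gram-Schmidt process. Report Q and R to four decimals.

e_1 = v_1/‖v_1‖ = (3, -4, 2, 4)/6.7082 = (0.4472, -0.5963, 0.2981, 0.5963).
r_{12} = e_1·v_2 = 1.9379.
u_2 = v_2 − 1.9379·e_1 = (0.1333, -1.8444, -3.5778, -0.1556).
‖u_2‖ = 4.0304, so e_2 = (0.0331, -0.4576, -0.8877, -0.0386).
r_{13} = e_1·v_3 = 2.2361; r_{23} = e_2·v_3 = 1.4060.
u_3 = v_3 − 2.2361·e_1 − 1.4060·e_2 = (-0.0465, -1.0233, 0.5814, -1.2791).
‖u_3‖ = 1.7388, so e_3 = (-0.0268, -0.5885, 0.3344, -0.7356).

Q = [[0.4472, 0.0331, -0.0268], [-0.5963, -0.4576, -0.5885], [0.2981, -0.8877, 0.3344], [0.5963, -0.0386, -0.7356]], R = [[6.7082, 1.9379, 2.2361], [0.0000, 4.0304, 1.4060], [0.0000, 0.0000, 1.7388]]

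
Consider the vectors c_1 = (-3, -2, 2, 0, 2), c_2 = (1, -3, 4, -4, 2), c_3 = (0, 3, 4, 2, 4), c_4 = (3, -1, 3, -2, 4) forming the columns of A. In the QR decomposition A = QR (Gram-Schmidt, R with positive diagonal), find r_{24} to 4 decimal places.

r_{24} = 4.8820

c_1 = (-3, -2, 2, 0, 2); ‖c_1‖ = 4.5826, so e_1 = (-0.6547, -0.4364, 0.4364, 0.0000, 0.4364).
e_1·c_2 = (-0.6547)·1 + (-0.4364)·(-3) + 0.4364·4 + 0.0000·(-4) + 0.4364·2 = 3.2733.
u_2 = c_2 − 3.2733·e_1 = (3.1429, -1.5714, 2.5714, -4.0000, 0.5714).
‖u_2‖ = 5.9402, so e_2 = (0.5291, -0.2645, 0.4329, -0.6734, 0.0962).
r_{24} = e_2·c_4 = 4.8820.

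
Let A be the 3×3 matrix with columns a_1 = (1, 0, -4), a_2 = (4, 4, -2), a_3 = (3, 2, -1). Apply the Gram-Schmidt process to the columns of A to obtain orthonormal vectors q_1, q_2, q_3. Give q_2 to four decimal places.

q_2 = (0.6278, 0.7624, 0.1570)

a_1 = (1, 0, -4); ‖a_1‖ = 4.1231, so q_1 = (0.2425, 0.0000, -0.9701).
q_1·a_2 = 0.2425·4 + 0.0000·4 + (-0.9701)·(-2) = 2.9104.
u_2 = a_2 − 2.9104·q_1 = (3.2941, 4.0000, 0.8235).
‖u_2‖ = 5.2468, so q_2 = (0.6278, 0.7624, 0.1570).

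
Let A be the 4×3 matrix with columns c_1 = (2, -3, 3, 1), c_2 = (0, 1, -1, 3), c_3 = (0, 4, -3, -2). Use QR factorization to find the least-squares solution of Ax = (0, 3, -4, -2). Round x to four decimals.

q_1 = c_1/‖c_1‖ = (2, -3, 3, 1)/4.7958 = (0.4170, -0.6255, 0.6255, 0.2085).
r_{12} = q_1·c_2 = -0.6255.
u_2 = c_2 + 0.6255·q_1 = (0.2609, 0.6087, -0.6087, 3.1304).
‖u_2‖ = 3.2571, so q_2 = (0.0801, 0.1869, -0.1869, 0.9611).
r_{13} = q_1·c_3 = -4.7958; r_{23} = q_2·c_3 = -0.6140.
u_3 = c_3 + 4.7958·q_1 + 0.6140·q_2 = (2.0492, 1.1148, -0.1148, -0.4098).
‖u_3‖ = 2.3713, so q_3 = (0.8642, 0.4701, -0.0484, -0.1728).
Qᵀb = (-4.7958, -0.6140, 1.9496).
Back-substitute: x_3 = 1.9496/2.3713 = 0.8222.
x_2 = (-0.6140 + 0.6140·0.8222)/3.2571 = -0.0335.
x_1 = (-4.7958 + 0.6255·(-0.0335) + 4.7958·0.8222)/4.7958 = -0.1822.

x = (-0.1822, -0.0335, 0.8222)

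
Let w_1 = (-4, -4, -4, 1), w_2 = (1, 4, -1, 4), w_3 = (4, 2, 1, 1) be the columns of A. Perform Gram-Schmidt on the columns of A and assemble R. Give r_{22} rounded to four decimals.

r_{22} = 5.5733

e_1 = w_1/‖w_1‖ = (-4, -4, -4, 1)/7.0000 = (-0.5714, -0.5714, -0.5714, 0.1429).
r_{12} = e_1·w_2 = -1.7143.
u_2 = w_2 + 1.7143·e_1 = (0.0204, 3.0204, -1.9796, 4.2449).
r_{22} = ‖u_2‖ = 5.5733.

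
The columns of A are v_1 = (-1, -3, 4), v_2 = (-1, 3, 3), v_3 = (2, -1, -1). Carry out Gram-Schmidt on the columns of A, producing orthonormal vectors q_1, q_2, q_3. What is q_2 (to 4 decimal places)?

q_2 = (-0.1973, 0.8073, 0.5561)

q_1 = v_1/‖v_1‖ = (-1, -3, 4)/5.0990 = (-0.1961, -0.5883, 0.7845).
r_{12} = q_1·v_2 = 0.7845.
u_2 = v_2 − 0.7845·q_1 = (-0.8462, 3.4615, 2.3846).
‖u_2‖ = 4.2877, so q_2 = (-0.1973, 0.8073, 0.5561).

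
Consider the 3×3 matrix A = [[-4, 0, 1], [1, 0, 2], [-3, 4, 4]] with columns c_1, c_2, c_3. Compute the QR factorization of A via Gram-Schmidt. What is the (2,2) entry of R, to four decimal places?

r_{22} = 3.2344

q_1 = c_1/‖c_1‖ = (-4, 1, -3)/5.0990 = (-0.7845, 0.1961, -0.5883).
r_{12} = q_1·c_2 = -2.3534.
u_2 = c_2 + 2.3534·q_1 = (-1.8462, 0.4615, 2.6154).
r_{22} = ‖u_2‖ = 3.2344.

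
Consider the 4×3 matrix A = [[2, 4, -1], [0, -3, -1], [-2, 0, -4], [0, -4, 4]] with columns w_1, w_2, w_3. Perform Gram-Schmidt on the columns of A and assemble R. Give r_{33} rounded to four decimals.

r_{33} = 3.6701

e_1 = w_1/‖w_1‖ = (2, 0, -2, 0)/2.8284 = (0.7071, 0.0000, -0.7071, 0.0000).
r_{12} = e_1·w_2 = 2.8284.
u_2 = w_2 − 2.8284·e_1 = (2.0000, -3.0000, 2.0000, -4.0000).
‖u_2‖ = 5.7446, so e_2 = (0.3482, -0.5222, 0.3482, -0.6963).
r_{13} = e_1·w_3 = 2.1213; r_{23} = e_2·w_3 = -4.0038.
u_3 = w_3 − 2.1213·e_1 + 4.0038·e_2 = (-1.1061, -3.0909, -1.1061, 1.2121).
r_{33} = ‖u_3‖ = 3.6701.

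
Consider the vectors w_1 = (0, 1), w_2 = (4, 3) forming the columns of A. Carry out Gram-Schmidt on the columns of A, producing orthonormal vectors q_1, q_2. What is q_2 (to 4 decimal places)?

q_2 = (1.0000, 0.0000)

q_1 = w_1/‖w_1‖ = (0, 1)/1.0000 = (0.0000, 1.0000).
r_{12} = q_1·w_2 = 3.0000.
u_2 = w_2 − 3.0000·q_1 = (4.0000, 0.0000).
‖u_2‖ = 4.0000, so q_2 = (1.0000, 0.0000).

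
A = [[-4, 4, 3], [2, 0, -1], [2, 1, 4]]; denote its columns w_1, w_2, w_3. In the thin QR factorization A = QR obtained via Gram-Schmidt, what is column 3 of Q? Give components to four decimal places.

q_3 = (-0.1374, -0.8242, 0.5494)

w_1 = (-4, 2, 2); ‖w_1‖ = 4.8990, so q_1 = (-0.8165, 0.4082, 0.4082).
q_1·w_2 = (-0.8165)·4 + 0.4082·0 + 0.4082·1 = -2.8577.
u_2 = w_2 + 2.8577·q_1 = (1.6667, 1.1667, 2.1667).
‖u_2‖ = 2.9721, so q_2 = (0.5608, 0.3925, 0.7290).
q_1·w_3 = (-0.8165)·3 + 0.4082·(-1) + 0.4082·4 = -1.2247; q_2·w_3 = 0.5608·3 + 0.3925·(-1) + 0.7290·4 = 4.2058.
u_3 = w_3 + 1.2247·q_1 − 4.2058·q_2 = (-0.3585, -2.1509, 1.4340).
‖u_3‖ = 2.6099, so q_3 = (-0.1374, -0.8242, 0.5494).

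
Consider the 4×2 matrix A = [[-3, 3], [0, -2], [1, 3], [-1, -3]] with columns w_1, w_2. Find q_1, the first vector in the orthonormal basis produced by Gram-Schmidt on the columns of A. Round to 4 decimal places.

q_1 = w_1/‖w_1‖ = (-3, 0, 1, -1)/3.3166 = (-0.9045, 0.0000, 0.3015, -0.3015).

q_1 = (-0.9045, 0.0000, 0.3015, -0.3015)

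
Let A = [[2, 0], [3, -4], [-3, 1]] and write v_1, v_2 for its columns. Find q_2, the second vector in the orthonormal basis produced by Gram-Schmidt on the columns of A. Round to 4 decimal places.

v_1 = (2, 3, -3); ‖v_1‖ = 4.6904, so q_1 = (0.4264, 0.6396, -0.6396).
q_1·v_2 = 0.4264·0 + 0.6396·(-4) + (-0.6396)·1 = -3.1980.
u_2 = v_2 + 3.1980·q_1 = (1.3636, -1.9545, -1.0455).
‖u_2‖ = 2.6024, so q_2 = (0.5240, -0.7510, -0.4017).

q_2 = (0.5240, -0.7510, -0.4017)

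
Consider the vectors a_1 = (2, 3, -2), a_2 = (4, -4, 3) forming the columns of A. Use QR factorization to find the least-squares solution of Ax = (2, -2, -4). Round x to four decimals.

a_1 = (2, 3, -2); ‖a_1‖ = 4.1231, so e_1 = (0.4851, 0.7276, -0.4851).
e_1·a_2 = 0.4851·4 + 0.7276·(-4) + (-0.4851)·3 = -2.4254.
u_2 = a_2 + 2.4254·e_1 = (5.1765, -2.2353, 1.8235).
‖u_2‖ = 5.9260, so e_2 = (0.8735, -0.3772, 0.3077).
Qᵀb = (1.4552, 1.2706).
Back-substitute: x_2 = 1.2706/5.9260 = 0.2144.
x_1 = (1.4552 + 2.4254·0.2144)/4.1231 = 0.4791.

x = (0.4791, 0.2144)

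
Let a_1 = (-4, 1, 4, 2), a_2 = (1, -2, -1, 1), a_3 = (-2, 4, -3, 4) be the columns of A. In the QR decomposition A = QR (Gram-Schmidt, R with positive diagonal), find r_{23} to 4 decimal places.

r_{23} = -0.5533

a_1 = (-4, 1, 4, 2); ‖a_1‖ = 6.0828, so e_1 = (-0.6576, 0.1644, 0.6576, 0.3288).
e_1·a_2 = (-0.6576)·1 + 0.1644·(-2) + 0.6576·(-1) + 0.3288·1 = -1.3152.
u_2 = a_2 + 1.3152·e_1 = (0.1351, -1.7838, -0.1351, 1.4324).
‖u_2‖ = 2.2957, so e_2 = (0.0589, -0.7770, -0.0589, 0.6240).
r_{23} = e_2·a_3 = -0.5533.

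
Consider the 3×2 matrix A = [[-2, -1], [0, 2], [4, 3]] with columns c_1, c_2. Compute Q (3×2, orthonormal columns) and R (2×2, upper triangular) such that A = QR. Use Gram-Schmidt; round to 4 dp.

Q = [[-0.4472, 0.1952], [0.0000, 0.9759], [0.8944, 0.0976]], R = [[4.4721, 3.1305], [0.0000, 2.0494]]

c_1 = (-2, 0, 4); ‖c_1‖ = 4.4721, so q_1 = (-0.4472, 0.0000, 0.8944).
q_1·c_2 = (-0.4472)·(-1) + 0.0000·2 + 0.8944·3 = 3.1305.
u_2 = c_2 − 3.1305·q_1 = (0.4000, 2.0000, 0.2000).
‖u_2‖ = 2.0494, so q_2 = (0.1952, 0.9759, 0.0976).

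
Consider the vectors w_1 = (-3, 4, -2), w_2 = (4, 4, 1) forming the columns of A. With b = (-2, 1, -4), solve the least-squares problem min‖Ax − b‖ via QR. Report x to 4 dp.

w_1 = (-3, 4, -2); ‖w_1‖ = 5.3852, so q_1 = (-0.5571, 0.7428, -0.3714).
q_1·w_2 = (-0.5571)·4 + 0.7428·4 + (-0.3714)·1 = 0.3714.
u_2 = w_2 − 0.3714·q_1 = (4.2069, 3.7241, 1.1379).
‖u_2‖ = 5.7325, so q_2 = (0.7339, 0.6496, 0.1985).
Qᵀb = (3.3425, -1.6121).
Back-substitute: x_2 = -1.6121/5.7325 = -0.2812.
x_1 = (3.3425 − 0.3714·(-0.2812))/5.3852 = 0.6401.

x = (0.6401, -0.2812)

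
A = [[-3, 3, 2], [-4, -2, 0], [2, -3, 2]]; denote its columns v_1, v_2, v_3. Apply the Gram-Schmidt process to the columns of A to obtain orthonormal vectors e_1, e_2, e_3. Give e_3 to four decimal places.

e_1 = v_1/‖v_1‖ = (-3, -4, 2)/5.3852 = (-0.5571, -0.7428, 0.3714).
r_{12} = e_1·v_2 = -1.2999.
u_2 = v_2 + 1.2999·e_1 = (2.2759, -2.9655, -2.5172).
‖u_2‖ = 4.5067, so e_2 = (0.5050, -0.6580, -0.5586).
r_{13} = e_1·v_3 = -0.3714; r_{23} = e_2·v_3 = -0.1071.
u_3 = v_3 + 0.3714·e_1 + 0.1071·e_2 = (1.8472, -0.3463, 2.0781).
‖u_3‖ = 2.8019, so e_3 = (0.6593, -0.1236, 0.7417).

e_3 = (0.6593, -0.1236, 0.7417)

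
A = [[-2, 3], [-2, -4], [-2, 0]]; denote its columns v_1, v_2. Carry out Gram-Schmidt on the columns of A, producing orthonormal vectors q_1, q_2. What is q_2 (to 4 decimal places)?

q_1 = v_1/‖v_1‖ = (-2, -2, -2)/3.4641 = (-0.5774, -0.5774, -0.5774).
r_{12} = q_1·v_2 = 0.5774.
u_2 = v_2 − 0.5774·q_1 = (3.3333, -3.6667, 0.3333).
‖u_2‖ = 4.9666, so q_2 = (0.6712, -0.7383, 0.0671).

q_2 = (0.6712, -0.7383, 0.0671)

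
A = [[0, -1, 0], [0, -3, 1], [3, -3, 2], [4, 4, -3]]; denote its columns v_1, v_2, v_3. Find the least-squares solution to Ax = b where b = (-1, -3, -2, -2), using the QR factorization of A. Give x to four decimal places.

v_1 = (0, 0, 3, 4); ‖v_1‖ = 5.0000, so e_1 = (0.0000, 0.0000, 0.6000, 0.8000).
e_1·v_2 = 0.0000·(-1) + 0.0000·(-3) + 0.6000·(-3) + 0.8000·4 = 1.4000.
u_2 = v_2 − 1.4000·e_1 = (-1.0000, -3.0000, -3.8400, 2.8800).
‖u_2‖ = 5.7480, so e_2 = (-0.1740, -0.5219, -0.6681, 0.5010).
e_1·v_3 = 0.0000·0 + 0.0000·1 + 0.6000·2 + 0.8000·(-3) = -1.2000; e_2·v_3 = (-0.1740)·0 + (-0.5219)·1 + (-0.6681)·2 + 0.5010·(-3) = -3.3611.
u_3 = v_3 + 1.2000·e_1 + 3.3611·e_2 = (-0.5847, -0.7542, 0.4746, -0.3559).
‖u_3‖ = 1.1237, so e_3 = (-0.5204, -0.6712, 0.4223, -0.3167).
Qᵀb = (-2.8000, 2.0737, 2.3228).
Back-substitute: x_3 = 2.3228/1.1237 = 2.0671.
x_2 = (2.0737 + 3.3611·2.0671)/5.7480 = 1.5695.
x_1 = (-2.8000 − 1.4000·1.5695 + 1.2000·2.0671)/5.0000 = -0.5034.

x = (-0.5034, 1.5695, 2.0671)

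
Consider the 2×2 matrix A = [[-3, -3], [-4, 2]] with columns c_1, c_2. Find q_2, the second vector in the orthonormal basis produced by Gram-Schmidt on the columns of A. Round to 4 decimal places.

q_1 = c_1/‖c_1‖ = (-3, -4)/5.0000 = (-0.6000, -0.8000).
r_{12} = q_1·c_2 = 0.2000.
u_2 = c_2 − 0.2000·q_1 = (-2.8800, 2.1600).
‖u_2‖ = 3.6000, so q_2 = (-0.8000, 0.6000).

q_2 = (-0.8000, 0.6000)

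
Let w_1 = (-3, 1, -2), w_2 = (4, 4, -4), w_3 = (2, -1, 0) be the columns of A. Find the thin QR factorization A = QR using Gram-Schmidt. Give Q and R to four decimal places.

Q = [[-0.8018, 0.5774, 0.1543], [0.2673, 0.5774, -0.7715], [-0.5345, -0.5774, -0.6172]], R = [[3.7417, 0.0000, -1.8708], [0.0000, 6.9282, 0.5774], [0.0000, 0.0000, 1.0801]]

q_1 = w_1/‖w_1‖ = (-3, 1, -2)/3.7417 = (-0.8018, 0.2673, -0.5345).
r_{12} = q_1·w_2 = 0.0000.
u_2 = w_2 + 0.0000·q_1 = (4.0000, 4.0000, -4.0000).
‖u_2‖ = 6.9282, so q_2 = (0.5774, 0.5774, -0.5774).
r_{13} = q_1·w_3 = -1.8708; r_{23} = q_2·w_3 = 0.5774.
u_3 = w_3 + 1.8708·q_1 − 0.5774·q_2 = (0.1667, -0.8333, -0.6667).
‖u_3‖ = 1.0801, so q_3 = (0.1543, -0.7715, -0.6172).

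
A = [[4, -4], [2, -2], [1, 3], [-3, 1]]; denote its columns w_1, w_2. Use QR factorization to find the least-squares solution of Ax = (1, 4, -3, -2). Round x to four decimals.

w_1 = (4, 2, 1, -3); ‖w_1‖ = 5.4772, so e_1 = (0.7303, 0.3651, 0.1826, -0.5477).
e_1·w_2 = 0.7303·(-4) + 0.3651·(-2) + 0.1826·3 + (-0.5477)·1 = -3.6515.
u_2 = w_2 + 3.6515·e_1 = (-1.3333, -0.6667, 3.6667, -1.0000).
‖u_2‖ = 4.0825, so e_2 = (-0.3266, -0.1633, 0.8981, -0.2449).
Qᵀb = (2.7386, -3.1843).
Back-substitute: x_2 = -3.1843/4.0825 = -0.7800.
x_1 = (2.7386 + 3.6515·(-0.7800))/5.4772 = -0.0200.

x = (-0.0200, -0.7800)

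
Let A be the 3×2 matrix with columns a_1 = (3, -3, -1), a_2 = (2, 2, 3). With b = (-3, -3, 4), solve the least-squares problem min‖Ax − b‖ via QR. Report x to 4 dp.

x = (-0.2166, -0.0382)

q_1 = a_1/‖a_1‖ = (3, -3, -1)/4.3589 = (0.6882, -0.6882, -0.2294).
r_{12} = q_1·a_2 = -0.6882.
u_2 = a_2 + 0.6882·q_1 = (2.4737, 1.5263, 2.8421).
‖u_2‖ = 4.0653, so q_2 = (0.6085, 0.3755, 0.6991).
Qᵀb = (-0.9177, -0.1554).
Back-substitute: x_2 = -0.1554/4.0653 = -0.0382.
x_1 = (-0.9177 + 0.6882·(-0.0382))/4.3589 = -0.2166.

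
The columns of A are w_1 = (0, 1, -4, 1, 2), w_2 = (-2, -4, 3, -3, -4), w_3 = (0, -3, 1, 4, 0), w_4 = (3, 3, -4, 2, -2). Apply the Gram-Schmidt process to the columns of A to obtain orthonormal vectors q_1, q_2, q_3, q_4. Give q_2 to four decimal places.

q_1 = w_1/‖w_1‖ = (0, 1, -4, 1, 2)/4.6904 = (0.0000, 0.2132, -0.8528, 0.2132, 0.4264).
r_{12} = q_1·w_2 = -5.7564.
u_2 = w_2 + 5.7564·q_1 = (-2.0000, -2.7727, -1.9091, -1.7727, -1.5455).
‖u_2‖ = 4.5677, so q_2 = (-0.4379, -0.6070, -0.4180, -0.3881, -0.3383).

q_2 = (-0.4379, -0.6070, -0.4180, -0.3881, -0.3383)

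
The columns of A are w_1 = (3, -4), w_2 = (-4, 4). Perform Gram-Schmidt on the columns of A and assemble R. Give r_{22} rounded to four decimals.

r_{22} = 0.8000

w_1 = (3, -4); ‖w_1‖ = 5.0000, so e_1 = (0.6000, -0.8000).
e_1·w_2 = 0.6000·(-4) + (-0.8000)·4 = -5.6000.
u_2 = w_2 + 5.6000·e_1 = (-0.6400, -0.4800).
r_{22} = ‖u_2‖ = 0.8000.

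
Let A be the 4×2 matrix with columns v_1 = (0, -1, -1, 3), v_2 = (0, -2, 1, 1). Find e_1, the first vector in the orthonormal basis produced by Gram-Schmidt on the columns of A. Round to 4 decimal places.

v_1 = (0, -1, -1, 3); ‖v_1‖ = 3.3166, so e_1 = (0.0000, -0.3015, -0.3015, 0.9045).

e_1 = (0.0000, -0.3015, -0.3015, 0.9045)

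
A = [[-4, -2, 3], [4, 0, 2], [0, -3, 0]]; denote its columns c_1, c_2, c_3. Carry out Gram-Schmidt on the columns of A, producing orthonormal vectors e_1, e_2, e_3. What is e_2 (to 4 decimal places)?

c_1 = (-4, 4, 0); ‖c_1‖ = 5.6569, so e_1 = (-0.7071, 0.7071, 0.0000).
e_1·c_2 = (-0.7071)·(-2) + 0.7071·0 + 0.0000·(-3) = 1.4142.
u_2 = c_2 − 1.4142·e_1 = (-1.0000, -1.0000, -3.0000).
‖u_2‖ = 3.3166, so e_2 = (-0.3015, -0.3015, -0.9045).

e_2 = (-0.3015, -0.3015, -0.9045)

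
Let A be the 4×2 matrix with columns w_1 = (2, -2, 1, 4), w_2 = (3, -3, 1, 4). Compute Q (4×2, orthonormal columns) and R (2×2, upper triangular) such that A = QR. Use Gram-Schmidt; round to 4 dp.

Q = [[0.4000, 0.5831], [-0.4000, -0.5831], [0.2000, -0.1372], [0.8000, -0.5488]], R = [[5.0000, 5.8000], [0.0000, 1.1662]]

e_1 = w_1/‖w_1‖ = (2, -2, 1, 4)/5.0000 = (0.4000, -0.4000, 0.2000, 0.8000).
r_{12} = e_1·w_2 = 5.8000.
u_2 = w_2 − 5.8000·e_1 = (0.6800, -0.6800, -0.1600, -0.6400).
‖u_2‖ = 1.1662, so e_2 = (0.5831, -0.5831, -0.1372, -0.5488).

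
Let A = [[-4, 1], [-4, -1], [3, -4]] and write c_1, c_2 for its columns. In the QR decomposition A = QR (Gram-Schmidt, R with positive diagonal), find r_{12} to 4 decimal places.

r_{12} = -1.8741

c_1 = (-4, -4, 3); ‖c_1‖ = 6.4031, so e_1 = (-0.6247, -0.6247, 0.4685).
r_{12} = e_1·c_2 = -1.8741.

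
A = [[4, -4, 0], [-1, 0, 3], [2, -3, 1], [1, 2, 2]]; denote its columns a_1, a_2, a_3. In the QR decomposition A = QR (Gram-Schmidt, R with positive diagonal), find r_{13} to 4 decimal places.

r_{13} = 0.2132

a_1 = (4, -1, 2, 1); ‖a_1‖ = 4.6904, so e_1 = (0.8528, -0.2132, 0.4264, 0.2132).
r_{13} = e_1·a_3 = 0.2132.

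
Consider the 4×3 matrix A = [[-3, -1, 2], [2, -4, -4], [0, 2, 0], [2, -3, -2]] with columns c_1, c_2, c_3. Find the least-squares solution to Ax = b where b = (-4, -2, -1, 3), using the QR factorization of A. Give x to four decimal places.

x = (3.3478, -0.5543, 2.7228)

q_1 = c_1/‖c_1‖ = (-3, 2, 0, 2)/4.1231 = (-0.7276, 0.4851, 0.0000, 0.4851).
r_{12} = q_1·c_2 = -2.6679.
u_2 = c_2 + 2.6679·q_1 = (-2.9412, -2.7059, 2.0000, -1.7059).
‖u_2‖ = 4.7836, so q_2 = (-0.6149, -0.5657, 0.4181, -0.3566).
r_{13} = q_1·c_3 = -4.3656; r_{23} = q_2·c_3 = 1.7462.
u_3 = c_3 + 4.3656·q_1 − 1.7462·q_2 = (-0.1028, -0.8946, -0.7301, 0.7404).
‖u_3‖ = 1.3755, so q_3 = (-0.0748, -0.6504, -0.5308, 0.5382).
Qᵀb = (3.3955, 2.1028, 3.7453).
Back-substitute: x_3 = 3.7453/1.3755 = 2.7228.
x_2 = (2.1028 − 1.7462·2.7228)/4.7836 = -0.5543.
x_1 = (3.3955 + 2.6679·(-0.5543) + 4.3656·2.7228)/4.1231 = 3.3478.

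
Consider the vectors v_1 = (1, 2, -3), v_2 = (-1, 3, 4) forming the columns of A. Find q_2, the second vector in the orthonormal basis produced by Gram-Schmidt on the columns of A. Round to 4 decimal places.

v_1 = (1, 2, -3); ‖v_1‖ = 3.7417, so q_1 = (0.2673, 0.5345, -0.8018).
q_1·v_2 = 0.2673·(-1) + 0.5345·3 + (-0.8018)·4 = -1.8708.
u_2 = v_2 + 1.8708·q_1 = (-0.5000, 4.0000, 2.5000).
‖u_2‖ = 4.7434, so q_2 = (-0.1054, 0.8433, 0.5270).

q_2 = (-0.1054, 0.8433, 0.5270)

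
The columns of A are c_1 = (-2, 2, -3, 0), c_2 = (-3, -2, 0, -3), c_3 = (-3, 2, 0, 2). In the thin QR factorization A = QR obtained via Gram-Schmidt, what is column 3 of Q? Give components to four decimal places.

q_1 = c_1/‖c_1‖ = (-2, 2, -3, 0)/4.1231 = (-0.4851, 0.4851, -0.7276, 0.0000).
r_{12} = q_1·c_2 = 0.4851.
u_2 = c_2 − 0.4851·q_1 = (-2.7647, -2.2353, 0.3529, -3.0000).
‖u_2‖ = 4.6653, so q_2 = (-0.5926, -0.4791, 0.0757, -0.6431).
r_{13} = q_1·c_3 = 2.4254; r_{23} = q_2·c_3 = -0.4665.
u_3 = c_3 − 2.4254·q_1 + 0.4665·q_2 = (-2.1000, 0.6000, 1.8000, 1.7000).
‖u_3‖ = 3.3015, so q_3 = (-0.6361, 0.1817, 0.5452, 0.5149).

q_3 = (-0.6361, 0.1817, 0.5452, 0.5149)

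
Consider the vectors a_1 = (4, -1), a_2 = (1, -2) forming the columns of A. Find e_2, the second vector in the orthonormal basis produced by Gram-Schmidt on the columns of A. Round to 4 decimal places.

e_2 = (-0.2425, -0.9701)

a_1 = (4, -1); ‖a_1‖ = 4.1231, so e_1 = (0.9701, -0.2425).
e_1·a_2 = 0.9701·1 + (-0.2425)·(-2) = 1.4552.
u_2 = a_2 − 1.4552·e_1 = (-0.4118, -1.6471).
‖u_2‖ = 1.6977, so e_2 = (-0.2425, -0.9701).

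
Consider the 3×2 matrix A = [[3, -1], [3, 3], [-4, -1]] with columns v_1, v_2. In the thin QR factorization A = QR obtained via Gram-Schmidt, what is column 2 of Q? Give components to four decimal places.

v_1 = (3, 3, -4); ‖v_1‖ = 5.8310, so q_1 = (0.5145, 0.5145, -0.6860).
q_1·v_2 = 0.5145·(-1) + 0.5145·3 + (-0.6860)·(-1) = 1.7150.
u_2 = v_2 − 1.7150·q_1 = (-1.8824, 2.1176, 0.1765).
‖u_2‖ = 2.8388, so q_2 = (-0.6631, 0.7460, 0.0622).

q_2 = (-0.6631, 0.7460, 0.0622)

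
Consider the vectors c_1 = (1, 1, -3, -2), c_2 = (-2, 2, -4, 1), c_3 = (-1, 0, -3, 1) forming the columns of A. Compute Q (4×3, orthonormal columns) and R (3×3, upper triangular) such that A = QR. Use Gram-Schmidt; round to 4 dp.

q_1 = c_1/‖c_1‖ = (1, 1, -3, -2)/3.8730 = (0.2582, 0.2582, -0.7746, -0.5164).
r_{12} = q_1·c_2 = 2.5820.
u_2 = c_2 − 2.5820·q_1 = (-2.6667, 1.3333, -2.0000, 2.3333).
‖u_2‖ = 4.2817, so q_2 = (-0.6228, 0.3114, -0.4671, 0.5449).
r_{13} = q_1·c_3 = 1.5492; r_{23} = q_2·c_3 = 2.5690.
u_3 = c_3 − 1.5492·q_1 − 2.5690·q_2 = (0.2000, -1.2000, -0.6000, 0.4000).
‖u_3‖ = 1.4142, so q_3 = (0.1414, -0.8485, -0.4243, 0.2828).

Q = [[0.2582, -0.6228, 0.1414], [0.2582, 0.3114, -0.8485], [-0.7746, -0.4671, -0.4243], [-0.5164, 0.5449, 0.2828]], R = [[3.8730, 2.5820, 1.5492], [0.0000, 4.2817, 2.5690], [0.0000, 0.0000, 1.4142]]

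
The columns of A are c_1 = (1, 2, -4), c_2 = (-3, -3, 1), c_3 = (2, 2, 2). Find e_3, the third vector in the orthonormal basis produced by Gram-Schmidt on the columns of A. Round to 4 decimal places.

e_3 = (-0.6594, 0.7253, 0.1978)

e_1 = c_1/‖c_1‖ = (1, 2, -4)/4.5826 = (0.2182, 0.4364, -0.8729).
r_{12} = e_1·c_2 = -2.8368.
u_2 = c_2 + 2.8368·e_1 = (-2.3810, -1.7619, -1.4762).
‖u_2‖ = 3.3094, so e_2 = (-0.7194, -0.5324, -0.4461).
r_{13} = e_1·c_3 = -0.4364; r_{23} = e_2·c_3 = -3.3958.
u_3 = c_3 + 0.4364·e_1 + 3.3958·e_2 = (-0.3478, 0.3826, 0.1043).
‖u_3‖ = 0.5275, so e_3 = (-0.6594, 0.7253, 0.1978).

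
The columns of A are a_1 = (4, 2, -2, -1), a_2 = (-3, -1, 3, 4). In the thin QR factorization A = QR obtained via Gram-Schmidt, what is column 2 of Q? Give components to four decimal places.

e_2 = (0.2429, 0.2660, 0.3123, 0.8790)

e_1 = a_1/‖a_1‖ = (4, 2, -2, -1)/5.0000 = (0.8000, 0.4000, -0.4000, -0.2000).
r_{12} = e_1·a_2 = -4.8000.
u_2 = a_2 + 4.8000·e_1 = (0.8400, 0.9200, 1.0800, 3.0400).
‖u_2‖ = 3.4583, so e_2 = (0.2429, 0.2660, 0.3123, 0.8790).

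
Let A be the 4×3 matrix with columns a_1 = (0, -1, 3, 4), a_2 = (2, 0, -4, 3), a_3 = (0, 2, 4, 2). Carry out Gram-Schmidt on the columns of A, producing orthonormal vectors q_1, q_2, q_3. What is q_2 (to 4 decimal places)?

q_2 = (0.3714, 0.0000, -0.7428, 0.5571)

q_1 = a_1/‖a_1‖ = (0, -1, 3, 4)/5.0990 = (0.0000, -0.1961, 0.5883, 0.7845).
r_{12} = q_1·a_2 = 0.0000.
u_2 = a_2 + 0.0000·q_1 = (2.0000, 0.0000, -4.0000, 3.0000).
‖u_2‖ = 5.3852, so q_2 = (0.3714, 0.0000, -0.7428, 0.5571).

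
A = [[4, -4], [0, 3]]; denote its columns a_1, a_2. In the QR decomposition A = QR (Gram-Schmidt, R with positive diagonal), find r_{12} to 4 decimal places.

r_{12} = -4.0000

a_1 = (4, 0); ‖a_1‖ = 4.0000, so e_1 = (1.0000, 0.0000).
r_{12} = e_1·a_2 = -4.0000.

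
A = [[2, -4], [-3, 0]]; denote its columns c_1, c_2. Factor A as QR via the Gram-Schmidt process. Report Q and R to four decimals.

Q = [[0.5547, -0.8321], [-0.8321, -0.5547]], R = [[3.6056, -2.2188], [0.0000, 3.3282]]

c_1 = (2, -3); ‖c_1‖ = 3.6056, so q_1 = (0.5547, -0.8321).
q_1·c_2 = 0.5547·(-4) + (-0.8321)·0 = -2.2188.
u_2 = c_2 + 2.2188·q_1 = (-2.7692, -1.8462).
‖u_2‖ = 3.3282, so q_2 = (-0.8321, -0.5547).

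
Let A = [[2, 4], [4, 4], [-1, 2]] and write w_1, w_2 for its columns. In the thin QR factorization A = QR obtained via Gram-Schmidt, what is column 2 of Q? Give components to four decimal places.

w_1 = (2, 4, -1); ‖w_1‖ = 4.5826, so e_1 = (0.4364, 0.8729, -0.2182).
e_1·w_2 = 0.4364·4 + 0.8729·4 + (-0.2182)·2 = 4.8008.
u_2 = w_2 − 4.8008·e_1 = (1.9048, -0.1905, 3.0476).
‖u_2‖ = 3.5989, so e_2 = (0.5293, -0.0529, 0.8468).

e_2 = (0.5293, -0.0529, 0.8468)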